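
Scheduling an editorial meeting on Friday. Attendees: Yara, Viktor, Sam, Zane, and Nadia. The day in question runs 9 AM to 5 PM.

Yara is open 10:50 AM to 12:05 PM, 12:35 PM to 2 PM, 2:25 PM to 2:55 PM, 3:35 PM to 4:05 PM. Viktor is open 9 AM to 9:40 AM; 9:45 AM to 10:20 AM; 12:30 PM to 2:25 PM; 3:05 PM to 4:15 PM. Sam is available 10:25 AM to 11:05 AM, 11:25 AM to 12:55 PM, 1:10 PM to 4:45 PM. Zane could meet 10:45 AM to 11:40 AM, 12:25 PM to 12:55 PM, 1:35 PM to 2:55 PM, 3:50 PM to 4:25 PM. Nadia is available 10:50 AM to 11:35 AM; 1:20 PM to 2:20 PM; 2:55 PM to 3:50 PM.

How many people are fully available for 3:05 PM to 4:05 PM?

2

Viktor and Sam can make the full 15:05-16:05 slot — that's 2.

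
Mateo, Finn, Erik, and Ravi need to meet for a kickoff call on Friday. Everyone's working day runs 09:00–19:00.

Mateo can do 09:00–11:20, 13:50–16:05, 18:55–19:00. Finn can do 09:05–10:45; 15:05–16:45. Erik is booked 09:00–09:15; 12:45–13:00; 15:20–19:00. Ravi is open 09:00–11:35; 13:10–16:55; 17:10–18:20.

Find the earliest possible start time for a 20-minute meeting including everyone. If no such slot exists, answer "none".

09:15

Mateo free: 09:00-11:20, 13:50-16:05, 18:55-19:00.
Finn free: 09:05-10:45, 15:05-16:45.
Erik free: 09:15-12:45, 13:00-15:20 (invert busy blocks within the working day).
Ravi free: 09:00-11:35, 13:10-16:55, 17:10-18:20.
Mateo ∩ Finn: 09:05-10:45, 15:05-16:05.
Mateo ∩ Finn ∩ Erik: 09:15-10:45, 15:05-15:20.
Mateo ∩ Finn ∩ Erik ∩ Ravi: 09:15-10:45, 15:05-15:20.
Those are the intersection windows.
The first common window of at least 20 minutes is 09:15-10:45, so the earliest start is 09:15.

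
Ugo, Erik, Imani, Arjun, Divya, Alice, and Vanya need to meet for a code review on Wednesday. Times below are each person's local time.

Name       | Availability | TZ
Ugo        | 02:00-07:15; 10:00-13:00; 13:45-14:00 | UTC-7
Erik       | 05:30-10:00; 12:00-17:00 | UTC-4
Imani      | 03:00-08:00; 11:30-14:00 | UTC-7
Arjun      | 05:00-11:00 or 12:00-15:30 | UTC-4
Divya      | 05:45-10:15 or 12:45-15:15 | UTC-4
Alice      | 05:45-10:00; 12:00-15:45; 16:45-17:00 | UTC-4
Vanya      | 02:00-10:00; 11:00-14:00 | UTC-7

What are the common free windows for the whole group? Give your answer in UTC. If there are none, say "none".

Ugo in UTC: 09:00-14:15, 17:00-20:00, 20:45-21:00 (add 7h to convert from UTC-7).
Erik in UTC: 09:30-14:00, 16:00-21:00 (add 4h to convert from UTC-4).
Imani in UTC: 10:00-15:00, 18:30-21:00 (add 7h to convert from UTC-7).
Arjun in UTC: 09:00-15:00, 16:00-19:30 (add 4h to convert from UTC-4).
Divya in UTC: 09:45-14:15, 16:45-19:15 (add 4h to convert from UTC-4).
Alice in UTC: 09:45-14:00, 16:00-19:45, 20:45-21:00 (add 4h to convert from UTC-4).
Vanya in UTC: 09:00-17:00, 18:00-21:00 (add 7h to convert from UTC-7).
Ugo ∩ Erik: 09:30-14:00, 17:00-20:00, 20:45-21:00.
Ugo ∩ Erik ∩ Imani: 10:00-14:00, 18:30-20:00, 20:45-21:00.
Ugo ∩ Erik ∩ Imani ∩ Arjun: 10:00-14:00, 18:30-19:30.
Ugo ∩ Erik ∩ Imani ∩ Arjun ∩ Divya: 10:00-14:00, 18:30-19:15.
Ugo ∩ Erik ∩ Imani ∩ Arjun ∩ Divya ∩ Alice: 10:00-14:00, 18:30-19:15.
Ugo ∩ Erik ∩ Imani ∩ Arjun ∩ Divya ∩ Alice ∩ Vanya: 10:00-14:00, 18:30-19:15.
Those are the intersection windows.

10:00-14:00, 18:30-19:15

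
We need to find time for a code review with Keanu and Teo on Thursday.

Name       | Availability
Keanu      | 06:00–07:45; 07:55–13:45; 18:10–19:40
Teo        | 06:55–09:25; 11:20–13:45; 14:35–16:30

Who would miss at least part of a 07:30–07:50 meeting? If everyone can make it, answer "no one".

Keanu: not fully free for 07:30-07:50. Teo: free for 07:30-07:50.

Keanu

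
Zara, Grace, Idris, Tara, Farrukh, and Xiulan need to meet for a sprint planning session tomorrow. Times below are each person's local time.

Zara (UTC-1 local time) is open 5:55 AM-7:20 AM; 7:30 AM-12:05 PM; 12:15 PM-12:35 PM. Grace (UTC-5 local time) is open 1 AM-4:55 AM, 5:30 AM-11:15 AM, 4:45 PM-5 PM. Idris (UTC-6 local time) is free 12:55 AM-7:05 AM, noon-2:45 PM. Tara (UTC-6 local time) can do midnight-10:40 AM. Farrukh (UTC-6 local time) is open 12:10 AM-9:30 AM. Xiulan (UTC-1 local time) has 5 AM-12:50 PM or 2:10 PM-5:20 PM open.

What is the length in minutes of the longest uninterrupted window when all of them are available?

155

Zara in UTC: 06:55-08:20, 08:30-13:05, 13:15-13:35 (add 1h to convert from UTC-1).
Grace in UTC: 06:00-09:55, 10:30-16:15, 21:45-22:00 (add 5h to convert from UTC-5).
Idris in UTC: 06:55-13:05, 18:00-20:45 (add 6h to convert from UTC-6).
Tara in UTC: 06:00-16:40 (add 6h to convert from UTC-6).
Farrukh in UTC: 06:10-15:30 (add 6h to convert from UTC-6).
Xiulan in UTC: 06:00-13:50, 15:10-18:20 (add 1h to convert from UTC-1).
Zara ∩ Grace: 06:55-08:20, 08:30-09:55, 10:30-13:05, 13:15-13:35.
Zara ∩ Grace ∩ Idris: 06:55-08:20, 08:30-09:55, 10:30-13:05.
Zara ∩ Grace ∩ Idris ∩ Tara: 06:55-08:20, 08:30-09:55, 10:30-13:05.
Zara ∩ Grace ∩ Idris ∩ Tara ∩ Farrukh: 06:55-08:20, 08:30-09:55, 10:30-13:05.
Zara ∩ Grace ∩ Idris ∩ Tara ∩ Farrukh ∩ Xiulan: 06:55-08:20, 08:30-09:55, 10:30-13:05.
The longest is 10:30-13:05 at 155 minutes.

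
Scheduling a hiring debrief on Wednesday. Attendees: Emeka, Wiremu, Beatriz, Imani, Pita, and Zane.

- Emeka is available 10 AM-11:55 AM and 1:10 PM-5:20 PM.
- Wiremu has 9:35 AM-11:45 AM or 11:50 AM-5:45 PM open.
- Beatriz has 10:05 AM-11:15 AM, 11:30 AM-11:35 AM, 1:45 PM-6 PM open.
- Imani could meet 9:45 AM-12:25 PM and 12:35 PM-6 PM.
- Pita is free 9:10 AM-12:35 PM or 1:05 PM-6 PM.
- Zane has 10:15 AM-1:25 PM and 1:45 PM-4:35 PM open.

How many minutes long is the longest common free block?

170

Emeka ∩ Wiremu: 10:00-11:45, 11:50-11:55, 13:10-17:20.
Emeka ∩ Wiremu ∩ Beatriz: 10:05-11:15, 11:30-11:35, 13:45-17:20.
Emeka ∩ Wiremu ∩ Beatriz ∩ Imani: 10:05-11:15, 11:30-11:35, 13:45-17:20.
Emeka ∩ Wiremu ∩ Beatriz ∩ Imani ∩ Pita: 10:05-11:15, 11:30-11:35, 13:45-17:20.
Emeka ∩ Wiremu ∩ Beatriz ∩ Imani ∩ Pita ∩ Zane: 10:15-11:15, 11:30-11:35, 13:45-16:35.
The longest is 13:45-16:35 at 170 minutes.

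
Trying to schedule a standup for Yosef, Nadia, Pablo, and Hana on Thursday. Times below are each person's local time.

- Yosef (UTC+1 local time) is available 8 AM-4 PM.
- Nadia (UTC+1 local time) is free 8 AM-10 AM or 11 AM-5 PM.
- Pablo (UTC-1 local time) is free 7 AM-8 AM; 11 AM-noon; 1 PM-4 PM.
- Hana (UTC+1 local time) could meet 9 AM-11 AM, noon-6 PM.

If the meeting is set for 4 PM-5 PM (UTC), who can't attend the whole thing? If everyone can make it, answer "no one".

Nadia, Yosef

Yosef in UTC: 07:00-15:00 (subtract 1h to convert from UTC+1).
Nadia in UTC: 07:00-09:00, 10:00-16:00 (subtract 1h to convert from UTC+1).
Pablo in UTC: 08:00-09:00, 12:00-13:00, 14:00-17:00 (add 1h to convert from UTC-1).
Hana in UTC: 08:00-10:00, 11:00-17:00 (subtract 1h to convert from UTC+1).
Yosef: not fully free for 16:00-17:00. Nadia: not fully free for 16:00-17:00. Pablo: free for 16:00-17:00. Hana: free for 16:00-17:00.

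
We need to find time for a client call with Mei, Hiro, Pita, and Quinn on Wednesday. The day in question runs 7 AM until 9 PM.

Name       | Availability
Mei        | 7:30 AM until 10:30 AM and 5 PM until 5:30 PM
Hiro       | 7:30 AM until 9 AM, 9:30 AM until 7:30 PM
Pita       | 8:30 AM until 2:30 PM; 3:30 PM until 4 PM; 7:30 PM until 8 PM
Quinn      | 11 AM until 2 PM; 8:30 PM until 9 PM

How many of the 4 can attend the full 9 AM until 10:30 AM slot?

2

Mei and Pita can make the full 09:00-10:30 slot — that's 2.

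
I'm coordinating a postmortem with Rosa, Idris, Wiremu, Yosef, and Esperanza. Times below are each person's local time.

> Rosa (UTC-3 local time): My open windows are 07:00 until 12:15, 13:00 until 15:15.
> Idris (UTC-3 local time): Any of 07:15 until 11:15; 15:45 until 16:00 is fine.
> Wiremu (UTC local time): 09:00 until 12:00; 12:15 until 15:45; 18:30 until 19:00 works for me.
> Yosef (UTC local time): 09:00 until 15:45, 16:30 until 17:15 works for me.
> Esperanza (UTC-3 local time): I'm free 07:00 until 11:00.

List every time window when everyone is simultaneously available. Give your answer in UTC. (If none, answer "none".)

Rosa in UTC: 10:00-15:15, 16:00-18:15 (add 3h to convert from UTC-3).
Idris in UTC: 10:15-14:15, 18:45-19:00 (add 3h to convert from UTC-3).
Wiremu in UTC: 09:00-12:00, 12:15-15:45, 18:30-19:00.
Yosef in UTC: 09:00-15:45, 16:30-17:15.
Esperanza in UTC: 10:00-14:00 (add 3h to convert from UTC-3).
Rosa ∩ Idris: 10:15-14:15.
Rosa ∩ Idris ∩ Wiremu: 10:15-12:00, 12:15-14:15.
Rosa ∩ Idris ∩ Wiremu ∩ Yosef: 10:15-12:00, 12:15-14:15.
Rosa ∩ Idris ∩ Wiremu ∩ Yosef ∩ Esperanza: 10:15-12:00, 12:15-14:00.

10:15-12:00, 12:15-14:00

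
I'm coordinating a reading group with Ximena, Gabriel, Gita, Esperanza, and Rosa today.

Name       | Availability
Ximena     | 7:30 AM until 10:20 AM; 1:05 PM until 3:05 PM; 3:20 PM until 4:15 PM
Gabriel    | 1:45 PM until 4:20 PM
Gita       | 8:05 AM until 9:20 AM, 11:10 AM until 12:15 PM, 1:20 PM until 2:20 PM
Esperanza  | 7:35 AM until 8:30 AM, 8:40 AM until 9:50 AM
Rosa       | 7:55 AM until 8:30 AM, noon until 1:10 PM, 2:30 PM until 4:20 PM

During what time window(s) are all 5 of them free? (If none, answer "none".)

none

Ximena ∩ Gabriel: 13:45-15:05, 15:20-16:15.
Ximena ∩ Gabriel ∩ Gita: 13:45-14:20.
Ximena ∩ Gabriel ∩ Gita ∩ Esperanza: ∅.
Ximena ∩ Gabriel ∩ Gita ∩ Esperanza ∩ Rosa: ∅.
There is no time when everyone is free.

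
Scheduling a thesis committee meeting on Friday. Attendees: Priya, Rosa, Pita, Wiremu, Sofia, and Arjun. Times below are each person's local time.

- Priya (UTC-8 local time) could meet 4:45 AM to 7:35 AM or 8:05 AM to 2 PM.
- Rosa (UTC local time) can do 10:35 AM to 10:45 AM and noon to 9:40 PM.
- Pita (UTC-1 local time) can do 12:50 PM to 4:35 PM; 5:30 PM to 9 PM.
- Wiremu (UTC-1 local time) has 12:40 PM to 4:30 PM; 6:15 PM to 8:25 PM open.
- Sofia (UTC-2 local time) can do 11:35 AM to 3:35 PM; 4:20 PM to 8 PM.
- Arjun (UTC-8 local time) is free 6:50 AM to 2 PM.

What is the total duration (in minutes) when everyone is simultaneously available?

260

Priya in UTC: 12:45-15:35, 16:05-22:00 (add 8h to convert from UTC-8).
Rosa in UTC: 10:35-10:45, 12:00-21:40.
Pita in UTC: 13:50-17:35, 18:30-22:00 (add 1h to convert from UTC-1).
Wiremu in UTC: 13:40-17:30, 19:15-21:25 (add 1h to convert from UTC-1).
Sofia in UTC: 13:35-17:35, 18:20-22:00 (add 2h to convert from UTC-2).
Arjun in UTC: 14:50-22:00 (add 8h to convert from UTC-8).
Priya ∩ Rosa: 12:45-15:35, 16:05-21:40.
Priya ∩ Rosa ∩ Pita: 13:50-15:35, 16:05-17:35, 18:30-21:40.
Priya ∩ Rosa ∩ Pita ∩ Wiremu: 13:50-15:35, 16:05-17:30, 19:15-21:25.
Priya ∩ Rosa ∩ Pita ∩ Wiremu ∩ Sofia: 13:50-15:35, 16:05-17:30, 19:15-21:25.
Priya ∩ Rosa ∩ Pita ∩ Wiremu ∩ Sofia ∩ Arjun: 14:50-15:35, 16:05-17:30, 19:15-21:25.
Summing the common windows: 45 + 85 + 130 = 260 minutes.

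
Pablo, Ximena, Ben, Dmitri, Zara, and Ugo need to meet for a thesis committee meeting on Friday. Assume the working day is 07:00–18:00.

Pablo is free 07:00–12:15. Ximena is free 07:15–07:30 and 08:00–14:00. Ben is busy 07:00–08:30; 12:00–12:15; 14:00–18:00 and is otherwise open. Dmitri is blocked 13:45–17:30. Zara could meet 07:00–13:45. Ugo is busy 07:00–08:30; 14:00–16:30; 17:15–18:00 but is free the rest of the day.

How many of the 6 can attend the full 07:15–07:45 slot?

3

Pablo free: 07:00-12:15.
Ximena free: 07:15-07:30, 08:00-14:00.
Ben free: 08:30-12:00, 12:15-14:00 (invert busy blocks within the working day).
Dmitri free: 07:00-13:45, 17:30-18:00 (invert busy blocks within the working day).
Zara free: 07:00-13:45.
Ugo free: 08:30-14:00, 16:30-17:15 (invert busy blocks within the working day).
Pablo, Dmitri, and Zara can make the full 07:15-07:45 slot — that's 3.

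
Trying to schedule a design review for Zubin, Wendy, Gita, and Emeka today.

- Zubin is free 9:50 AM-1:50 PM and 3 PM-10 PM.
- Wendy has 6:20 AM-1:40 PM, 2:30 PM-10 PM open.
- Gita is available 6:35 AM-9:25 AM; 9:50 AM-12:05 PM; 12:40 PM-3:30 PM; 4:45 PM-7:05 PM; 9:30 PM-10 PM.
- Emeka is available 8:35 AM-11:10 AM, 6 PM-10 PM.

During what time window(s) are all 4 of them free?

Zubin ∩ Wendy: 09:50-13:40, 15:00-22:00.
Zubin ∩ Wendy ∩ Gita: 09:50-12:05, 12:40-13:40, 15:00-15:30, 16:45-19:05, 21:30-22:00.
Zubin ∩ Wendy ∩ Gita ∩ Emeka: 09:50-11:10, 18:00-19:05, 21:30-22:00.
So the common availability across everyone is 09:50-11:10, 18:00-19:05, 21:30-22:00.

09:50-11:10, 18:00-19:05, 21:30-22:00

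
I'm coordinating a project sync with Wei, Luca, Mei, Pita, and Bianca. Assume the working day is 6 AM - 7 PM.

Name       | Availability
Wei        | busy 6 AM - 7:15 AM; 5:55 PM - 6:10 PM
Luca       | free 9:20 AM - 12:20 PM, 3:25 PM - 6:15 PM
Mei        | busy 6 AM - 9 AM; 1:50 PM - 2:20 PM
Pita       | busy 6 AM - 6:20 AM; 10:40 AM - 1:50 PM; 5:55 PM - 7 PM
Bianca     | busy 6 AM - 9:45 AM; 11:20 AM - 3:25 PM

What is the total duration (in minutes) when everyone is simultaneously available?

Wei free: 07:15-17:55, 18:10-19:00 (invert busy blocks within the working day).
Luca free: 09:20-12:20, 15:25-18:15.
Mei free: 09:00-13:50, 14:20-19:00 (invert busy blocks within the working day).
Pita free: 06:20-10:40, 13:50-17:55 (invert busy blocks within the working day).
Bianca free: 09:45-11:20, 15:25-19:00 (invert busy blocks within the working day).
Wei ∩ Luca: 09:20-12:20, 15:25-17:55, 18:10-18:15.
Wei ∩ Luca ∩ Mei: 09:20-12:20, 15:25-17:55, 18:10-18:15.
Wei ∩ Luca ∩ Mei ∩ Pita: 09:20-10:40, 15:25-17:55.
Wei ∩ Luca ∩ Mei ∩ Pita ∩ Bianca: 09:45-10:40, 15:25-17:55.
Summing the common windows: 55 + 150 = 205 minutes.

205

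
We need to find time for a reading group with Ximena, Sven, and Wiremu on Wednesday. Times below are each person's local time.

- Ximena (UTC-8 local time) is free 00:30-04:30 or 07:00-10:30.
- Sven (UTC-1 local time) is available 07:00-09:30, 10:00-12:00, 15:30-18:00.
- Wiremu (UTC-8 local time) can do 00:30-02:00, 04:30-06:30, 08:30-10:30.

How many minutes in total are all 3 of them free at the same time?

Ximena in UTC: 08:30-12:30, 15:00-18:30 (add 8h to convert from UTC-8).
Sven in UTC: 08:00-10:30, 11:00-13:00, 16:30-19:00 (add 1h to convert from UTC-1).
Wiremu in UTC: 08:30-10:00, 12:30-14:30, 16:30-18:30 (add 8h to convert from UTC-8).
Ximena ∩ Sven: 08:30-10:30, 11:00-12:30, 16:30-18:30.
Ximena ∩ Sven ∩ Wiremu: 08:30-10:00, 16:30-18:30.
Summing the common windows: 90 + 120 = 210 minutes.

210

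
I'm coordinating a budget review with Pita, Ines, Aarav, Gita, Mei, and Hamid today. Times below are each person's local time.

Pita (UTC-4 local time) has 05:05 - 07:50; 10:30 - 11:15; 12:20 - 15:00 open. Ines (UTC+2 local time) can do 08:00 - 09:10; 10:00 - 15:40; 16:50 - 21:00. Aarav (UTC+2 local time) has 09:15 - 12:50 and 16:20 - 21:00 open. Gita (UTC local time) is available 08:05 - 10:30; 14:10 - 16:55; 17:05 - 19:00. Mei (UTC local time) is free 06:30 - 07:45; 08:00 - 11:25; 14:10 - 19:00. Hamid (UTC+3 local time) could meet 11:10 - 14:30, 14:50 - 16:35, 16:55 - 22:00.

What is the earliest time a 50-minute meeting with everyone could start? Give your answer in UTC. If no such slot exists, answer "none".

Pita in UTC: 09:05-11:50, 14:30-15:15, 16:20-19:00 (add 4h to convert from UTC-4).
Ines in UTC: 06:00-07:10, 08:00-13:40, 14:50-19:00 (subtract 2h to convert from UTC+2).
Aarav in UTC: 07:15-10:50, 14:20-19:00 (subtract 2h to convert from UTC+2).
Gita in UTC: 08:05-10:30, 14:10-16:55, 17:05-19:00.
Mei in UTC: 06:30-07:45, 08:00-11:25, 14:10-19:00.
Hamid in UTC: 08:10-11:30, 11:50-13:35, 13:55-19:00 (subtract 3h to convert from UTC+3).
Pita ∩ Ines: 09:05-11:50, 14:50-15:15, 16:20-19:00.
Pita ∩ Ines ∩ Aarav: 09:05-10:50, 14:50-15:15, 16:20-19:00.
Pita ∩ Ines ∩ Aarav ∩ Gita: 09:05-10:30, 14:50-15:15, 16:20-16:55, 17:05-19:00.
Pita ∩ Ines ∩ Aarav ∩ Gita ∩ Mei: 09:05-10:30, 14:50-15:15, 16:20-16:55, 17:05-19:00.
Pita ∩ Ines ∩ Aarav ∩ Gita ∩ Mei ∩ Hamid: 09:05-10:30, 14:50-15:15, 16:20-16:55, 17:05-19:00.
So the common availability across everyone is 09:05-10:30, 14:50-15:15, 16:20-16:55, 17:05-19:00.
The first common window of at least 50 minutes is 09:05-10:30, so the earliest start is 09:05.

09:05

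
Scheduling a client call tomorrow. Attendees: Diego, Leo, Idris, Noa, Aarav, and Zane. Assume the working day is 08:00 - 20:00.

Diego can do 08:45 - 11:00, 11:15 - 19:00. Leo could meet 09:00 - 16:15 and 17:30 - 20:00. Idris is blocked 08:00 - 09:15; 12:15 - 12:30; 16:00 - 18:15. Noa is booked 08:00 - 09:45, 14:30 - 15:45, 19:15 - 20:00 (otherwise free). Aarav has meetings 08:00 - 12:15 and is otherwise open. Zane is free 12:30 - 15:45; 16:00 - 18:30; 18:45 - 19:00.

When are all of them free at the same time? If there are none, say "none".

12:30-14:30, 18:15-18:30, 18:45-19:00

Diego free: 08:45-11:00, 11:15-19:00.
Leo free: 09:00-16:15, 17:30-20:00.
Idris free: 09:15-12:15, 12:30-16:00, 18:15-20:00 (invert busy blocks within the working day).
Noa free: 09:45-14:30, 15:45-19:15 (invert busy blocks within the working day).
Aarav free: 12:15-20:00 (invert busy blocks within the working day).
Zane free: 12:30-15:45, 16:00-18:30, 18:45-19:00.
Diego ∩ Leo: 09:00-11:00, 11:15-16:15, 17:30-19:00.
Diego ∩ Leo ∩ Idris: 09:15-11:00, 11:15-12:15, 12:30-16:00, 18:15-19:00.
Diego ∩ Leo ∩ Idris ∩ Noa: 09:45-11:00, 11:15-12:15, 12:30-14:30, 15:45-16:00, 18:15-19:00.
Diego ∩ Leo ∩ Idris ∩ Noa ∩ Aarav: 12:30-14:30, 15:45-16:00, 18:15-19:00.
Diego ∩ Leo ∩ Idris ∩ Noa ∩ Aarav ∩ Zane: 12:30-14:30, 18:15-18:30, 18:45-19:00.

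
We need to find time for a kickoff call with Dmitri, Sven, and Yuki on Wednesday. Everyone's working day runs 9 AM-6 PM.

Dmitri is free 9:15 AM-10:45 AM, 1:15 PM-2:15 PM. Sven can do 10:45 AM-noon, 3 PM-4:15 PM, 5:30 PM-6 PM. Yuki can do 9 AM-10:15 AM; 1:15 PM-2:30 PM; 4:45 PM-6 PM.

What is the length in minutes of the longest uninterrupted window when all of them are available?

Dmitri ∩ Sven: ∅.
Dmitri ∩ Sven ∩ Yuki: ∅.
There is no time when everyone is free.
No common window exists, so the longest block is 0 minutes.

0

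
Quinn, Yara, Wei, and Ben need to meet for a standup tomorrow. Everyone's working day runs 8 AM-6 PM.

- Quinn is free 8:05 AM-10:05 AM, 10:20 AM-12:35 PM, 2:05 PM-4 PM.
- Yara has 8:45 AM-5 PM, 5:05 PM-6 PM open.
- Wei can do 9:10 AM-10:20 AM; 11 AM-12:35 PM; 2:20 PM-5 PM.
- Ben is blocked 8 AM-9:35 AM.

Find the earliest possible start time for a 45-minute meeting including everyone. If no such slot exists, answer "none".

Quinn free: 08:05-10:05, 10:20-12:35, 14:05-16:00.
Yara free: 08:45-17:00, 17:05-18:00.
Wei free: 09:10-10:20, 11:00-12:35, 14:20-17:00.
Ben free: 09:35-18:00 (invert busy blocks within the working day).
Quinn ∩ Yara: 08:45-10:05, 10:20-12:35, 14:05-16:00.
Quinn ∩ Yara ∩ Wei: 09:10-10:05, 11:00-12:35, 14:20-16:00.
Quinn ∩ Yara ∩ Wei ∩ Ben: 09:35-10:05, 11:00-12:35, 14:20-16:00.
The first common window of at least 45 minutes is 11:00-12:35, so the earliest start is 11:00.

11:00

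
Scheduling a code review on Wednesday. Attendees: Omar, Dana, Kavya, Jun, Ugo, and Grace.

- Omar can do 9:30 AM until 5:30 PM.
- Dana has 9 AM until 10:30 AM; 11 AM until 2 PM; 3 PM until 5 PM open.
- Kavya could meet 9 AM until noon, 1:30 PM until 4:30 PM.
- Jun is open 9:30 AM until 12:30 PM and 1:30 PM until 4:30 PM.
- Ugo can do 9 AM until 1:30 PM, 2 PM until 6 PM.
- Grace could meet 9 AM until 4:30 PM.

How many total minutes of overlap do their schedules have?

210

Omar ∩ Dana: 09:30-10:30, 11:00-14:00, 15:00-17:00.
Omar ∩ Dana ∩ Kavya: 09:30-10:30, 11:00-12:00, 13:30-14:00, 15:00-16:30.
Omar ∩ Dana ∩ Kavya ∩ Jun: 09:30-10:30, 11:00-12:00, 13:30-14:00, 15:00-16:30.
Omar ∩ Dana ∩ Kavya ∩ Jun ∩ Ugo: 09:30-10:30, 11:00-12:00, 15:00-16:30.
Omar ∩ Dana ∩ Kavya ∩ Jun ∩ Ugo ∩ Grace: 09:30-10:30, 11:00-12:00, 15:00-16:30.
Those are the intersection windows.
Summing the common windows: 60 + 60 + 90 = 210 minutes.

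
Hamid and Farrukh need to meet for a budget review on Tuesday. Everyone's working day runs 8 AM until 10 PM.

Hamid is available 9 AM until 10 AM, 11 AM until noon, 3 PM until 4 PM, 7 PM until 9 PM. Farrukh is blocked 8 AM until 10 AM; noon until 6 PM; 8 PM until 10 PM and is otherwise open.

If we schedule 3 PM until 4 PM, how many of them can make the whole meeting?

Hamid free: 09:00-10:00, 11:00-12:00, 15:00-16:00, 19:00-21:00.
Farrukh free: 10:00-12:00, 18:00-20:00 (invert busy blocks within the working day).
Hamid can make the full 15:00-16:00 slot — that's 1.

1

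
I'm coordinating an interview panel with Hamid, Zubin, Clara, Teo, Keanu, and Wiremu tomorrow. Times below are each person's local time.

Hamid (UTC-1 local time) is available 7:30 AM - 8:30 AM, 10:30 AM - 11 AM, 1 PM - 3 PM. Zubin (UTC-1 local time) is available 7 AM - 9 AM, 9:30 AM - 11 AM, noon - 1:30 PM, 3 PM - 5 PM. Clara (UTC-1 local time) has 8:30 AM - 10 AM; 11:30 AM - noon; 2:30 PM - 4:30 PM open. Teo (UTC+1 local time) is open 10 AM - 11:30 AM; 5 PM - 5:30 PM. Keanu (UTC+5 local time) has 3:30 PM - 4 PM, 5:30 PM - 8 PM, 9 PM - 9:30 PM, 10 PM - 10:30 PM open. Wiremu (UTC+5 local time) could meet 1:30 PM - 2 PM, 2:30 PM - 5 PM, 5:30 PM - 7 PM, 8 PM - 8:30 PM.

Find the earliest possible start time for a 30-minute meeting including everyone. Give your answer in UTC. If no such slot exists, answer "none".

Hamid in UTC: 08:30-09:30, 11:30-12:00, 14:00-16:00 (add 1h to convert from UTC-1).
Zubin in UTC: 08:00-10:00, 10:30-12:00, 13:00-14:30, 16:00-18:00 (add 1h to convert from UTC-1).
Clara in UTC: 09:30-11:00, 12:30-13:00, 15:30-17:30 (add 1h to convert from UTC-1).
Teo in UTC: 09:00-10:30, 16:00-16:30 (subtract 1h to convert from UTC+1).
Keanu in UTC: 10:30-11:00, 12:30-15:00, 16:00-16:30, 17:00-17:30 (subtract 5h to convert from UTC+5).
Wiremu in UTC: 08:30-09:00, 09:30-12:00, 12:30-14:00, 15:00-15:30 (subtract 5h to convert from UTC+5).
Hamid ∩ Zubin: 08:30-09:30, 11:30-12:00, 14:00-14:30.
Hamid ∩ Zubin ∩ Clara: ∅.
Hamid ∩ Zubin ∩ Clara ∩ Teo: ∅.
Hamid ∩ Zubin ∩ Clara ∩ Teo ∩ Keanu: ∅.
Hamid ∩ Zubin ∩ Clara ∩ Teo ∩ Keanu ∩ Wiremu: ∅.
There is no time when everyone is free.
No common window is at least 30 minutes long.

none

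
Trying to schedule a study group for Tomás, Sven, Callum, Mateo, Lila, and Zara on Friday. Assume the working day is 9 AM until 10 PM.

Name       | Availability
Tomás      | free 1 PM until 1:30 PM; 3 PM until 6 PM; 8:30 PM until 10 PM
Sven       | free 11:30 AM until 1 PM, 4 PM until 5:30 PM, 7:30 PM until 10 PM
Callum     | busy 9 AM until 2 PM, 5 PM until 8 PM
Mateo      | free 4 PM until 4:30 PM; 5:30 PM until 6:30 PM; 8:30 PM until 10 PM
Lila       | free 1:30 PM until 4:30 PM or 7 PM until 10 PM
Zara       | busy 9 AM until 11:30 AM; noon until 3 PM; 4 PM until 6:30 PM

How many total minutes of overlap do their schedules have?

90

Tomás free: 13:00-13:30, 15:00-18:00, 20:30-22:00.
Sven free: 11:30-13:00, 16:00-17:30, 19:30-22:00.
Callum free: 14:00-17:00, 20:00-22:00 (invert busy blocks within the working day).
Mateo free: 16:00-16:30, 17:30-18:30, 20:30-22:00.
Lila free: 13:30-16:30, 19:00-22:00.
Zara free: 11:30-12:00, 15:00-16:00, 18:30-22:00 (invert busy blocks within the working day).
Tomás ∩ Sven: 16:00-17:30, 20:30-22:00.
Tomás ∩ Sven ∩ Callum: 16:00-17:00, 20:30-22:00.
Tomás ∩ Sven ∩ Callum ∩ Mateo: 16:00-16:30, 20:30-22:00.
Tomás ∩ Sven ∩ Callum ∩ Mateo ∩ Lila: 16:00-16:30, 20:30-22:00.
Tomás ∩ Sven ∩ Callum ∩ Mateo ∩ Lila ∩ Zara: 20:30-22:00.
That's a single block of 90 minutes.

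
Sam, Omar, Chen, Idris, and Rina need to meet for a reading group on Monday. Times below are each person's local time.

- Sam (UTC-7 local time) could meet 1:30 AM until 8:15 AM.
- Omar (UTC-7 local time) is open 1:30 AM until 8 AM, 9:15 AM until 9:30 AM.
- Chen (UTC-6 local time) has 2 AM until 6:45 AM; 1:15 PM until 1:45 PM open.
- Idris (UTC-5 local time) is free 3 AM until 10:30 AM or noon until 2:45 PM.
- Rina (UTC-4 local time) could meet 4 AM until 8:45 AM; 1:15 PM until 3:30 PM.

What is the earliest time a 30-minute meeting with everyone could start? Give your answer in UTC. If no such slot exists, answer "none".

Sam in UTC: 08:30-15:15 (add 7h to convert from UTC-7).
Omar in UTC: 08:30-15:00, 16:15-16:30 (add 7h to convert from UTC-7).
Chen in UTC: 08:00-12:45, 19:15-19:45 (add 6h to convert from UTC-6).
Idris in UTC: 08:00-15:30, 17:00-19:45 (add 5h to convert from UTC-5).
Rina in UTC: 08:00-12:45, 17:15-19:30 (add 4h to convert from UTC-4).
Sam ∩ Omar: 08:30-15:00.
Sam ∩ Omar ∩ Chen: 08:30-12:45.
Sam ∩ Omar ∩ Chen ∩ Idris: 08:30-12:45.
Sam ∩ Omar ∩ Chen ∩ Idris ∩ Rina: 08:30-12:45.
The first common window of at least 30 minutes is 08:30-12:45, so the earliest start is 08:30.

08:30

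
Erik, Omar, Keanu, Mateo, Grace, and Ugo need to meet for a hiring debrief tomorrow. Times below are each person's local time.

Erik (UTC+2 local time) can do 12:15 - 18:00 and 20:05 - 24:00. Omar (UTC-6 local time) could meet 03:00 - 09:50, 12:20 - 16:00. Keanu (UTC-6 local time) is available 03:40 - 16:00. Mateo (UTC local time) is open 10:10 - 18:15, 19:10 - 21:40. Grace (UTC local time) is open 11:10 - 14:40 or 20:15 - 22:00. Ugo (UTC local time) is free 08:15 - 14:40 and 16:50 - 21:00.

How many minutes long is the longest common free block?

210

Erik in UTC: 10:15-16:00, 18:05-22:00 (subtract 2h to convert from UTC+2).
Omar in UTC: 09:00-15:50, 18:20-22:00 (add 6h to convert from UTC-6).
Keanu in UTC: 09:40-22:00 (add 6h to convert from UTC-6).
Mateo in UTC: 10:10-18:15, 19:10-21:40.
Grace in UTC: 11:10-14:40, 20:15-22:00.
Ugo in UTC: 08:15-14:40, 16:50-21:00.
Erik ∩ Omar: 10:15-15:50, 18:20-22:00.
Erik ∩ Omar ∩ Keanu: 10:15-15:50, 18:20-22:00.
Erik ∩ Omar ∩ Keanu ∩ Mateo: 10:15-15:50, 19:10-21:40.
Erik ∩ Omar ∩ Keanu ∩ Mateo ∩ Grace: 11:10-14:40, 20:15-21:40.
Erik ∩ Omar ∩ Keanu ∩ Mateo ∩ Grace ∩ Ugo: 11:10-14:40, 20:15-21:00.
The longest is 11:10-14:40 at 210 minutes.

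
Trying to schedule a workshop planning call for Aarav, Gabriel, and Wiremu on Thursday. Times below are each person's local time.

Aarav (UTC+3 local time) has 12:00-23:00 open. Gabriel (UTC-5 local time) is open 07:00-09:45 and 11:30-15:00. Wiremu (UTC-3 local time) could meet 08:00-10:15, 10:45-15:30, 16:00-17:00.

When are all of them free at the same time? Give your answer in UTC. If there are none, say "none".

12:00-13:15, 13:45-14:45, 16:30-18:30, 19:00-20:00

Aarav in UTC: 09:00-20:00 (subtract 3h to convert from UTC+3).
Gabriel in UTC: 12:00-14:45, 16:30-20:00 (add 5h to convert from UTC-5).
Wiremu in UTC: 11:00-13:15, 13:45-18:30, 19:00-20:00 (add 3h to convert from UTC-3).
Aarav ∩ Gabriel: 12:00-14:45, 16:30-20:00.
Aarav ∩ Gabriel ∩ Wiremu: 12:00-13:15, 13:45-14:45, 16:30-18:30, 19:00-20:00.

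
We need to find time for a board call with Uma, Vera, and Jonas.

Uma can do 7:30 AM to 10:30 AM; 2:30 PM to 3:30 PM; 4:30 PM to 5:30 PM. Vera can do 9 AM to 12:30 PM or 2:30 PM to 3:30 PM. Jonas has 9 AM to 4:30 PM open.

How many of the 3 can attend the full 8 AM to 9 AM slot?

Uma can make the full 08:00-09:00 slot — that's 1.

1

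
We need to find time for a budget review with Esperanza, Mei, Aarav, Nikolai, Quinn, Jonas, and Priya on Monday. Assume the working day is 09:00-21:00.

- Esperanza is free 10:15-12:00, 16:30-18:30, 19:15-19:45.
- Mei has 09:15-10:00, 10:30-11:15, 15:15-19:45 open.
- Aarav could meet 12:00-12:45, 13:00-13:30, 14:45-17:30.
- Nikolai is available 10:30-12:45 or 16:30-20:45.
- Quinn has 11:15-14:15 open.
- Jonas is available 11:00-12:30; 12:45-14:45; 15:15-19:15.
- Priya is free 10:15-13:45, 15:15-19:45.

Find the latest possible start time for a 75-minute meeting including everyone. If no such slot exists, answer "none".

Esperanza ∩ Mei: 10:30-11:15, 16:30-18:30, 19:15-19:45.
Esperanza ∩ Mei ∩ Aarav: 16:30-17:30.
Esperanza ∩ Mei ∩ Aarav ∩ Nikolai: 16:30-17:30.
Esperanza ∩ Mei ∩ Aarav ∩ Nikolai ∩ Quinn: ∅.
Esperanza ∩ Mei ∩ Aarav ∩ Nikolai ∩ Quinn ∩ Jonas: ∅.
Esperanza ∩ Mei ∩ Aarav ∩ Nikolai ∩ Quinn ∩ Jonas ∩ Priya: ∅.
There is no time when everyone is free.
No common window is at least 75 minutes long.

none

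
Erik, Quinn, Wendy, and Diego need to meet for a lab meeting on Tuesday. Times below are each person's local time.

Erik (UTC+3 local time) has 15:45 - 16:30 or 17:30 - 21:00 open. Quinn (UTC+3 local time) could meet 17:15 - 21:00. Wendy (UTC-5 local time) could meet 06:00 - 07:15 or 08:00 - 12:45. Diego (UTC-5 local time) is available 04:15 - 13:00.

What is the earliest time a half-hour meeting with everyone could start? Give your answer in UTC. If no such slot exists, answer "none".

14:30

Erik in UTC: 12:45-13:30, 14:30-18:00 (subtract 3h to convert from UTC+3).
Quinn in UTC: 14:15-18:00 (subtract 3h to convert from UTC+3).
Wendy in UTC: 11:00-12:15, 13:00-17:45 (add 5h to convert from UTC-5).
Diego in UTC: 09:15-18:00 (add 5h to convert from UTC-5).
Erik ∩ Quinn: 14:30-18:00.
Erik ∩ Quinn ∩ Wendy: 14:30-17:45.
Erik ∩ Quinn ∩ Wendy ∩ Diego: 14:30-17:45.
The first common window of at least 30 minutes is 14:30-17:45, so the earliest start is 14:30.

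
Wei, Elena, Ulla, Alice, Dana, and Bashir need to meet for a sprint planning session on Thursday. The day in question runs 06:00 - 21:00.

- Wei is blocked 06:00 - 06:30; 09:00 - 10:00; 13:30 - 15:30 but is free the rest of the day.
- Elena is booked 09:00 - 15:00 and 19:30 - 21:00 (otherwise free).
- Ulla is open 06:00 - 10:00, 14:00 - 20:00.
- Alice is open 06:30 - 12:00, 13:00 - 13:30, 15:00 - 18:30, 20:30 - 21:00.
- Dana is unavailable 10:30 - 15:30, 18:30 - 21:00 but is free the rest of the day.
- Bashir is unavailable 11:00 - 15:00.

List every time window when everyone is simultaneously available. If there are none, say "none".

Wei free: 06:30-09:00, 10:00-13:30, 15:30-21:00 (invert busy blocks within the working day).
Elena free: 06:00-09:00, 15:00-19:30 (invert busy blocks within the working day).
Ulla free: 06:00-10:00, 14:00-20:00.
Alice free: 06:30-12:00, 13:00-13:30, 15:00-18:30, 20:30-21:00.
Dana free: 06:00-10:30, 15:30-18:30 (invert busy blocks within the working day).
Bashir free: 06:00-11:00, 15:00-21:00 (invert busy blocks within the working day).
Wei ∩ Elena: 06:30-09:00, 15:30-19:30.
Wei ∩ Elena ∩ Ulla: 06:30-09:00, 15:30-19:30.
Wei ∩ Elena ∩ Ulla ∩ Alice: 06:30-09:00, 15:30-18:30.
Wei ∩ Elena ∩ Ulla ∩ Alice ∩ Dana: 06:30-09:00, 15:30-18:30.
Wei ∩ Elena ∩ Ulla ∩ Alice ∩ Dana ∩ Bashir: 06:30-09:00, 15:30-18:30.
So the common availability across everyone is 06:30-09:00, 15:30-18:30.

06:30-09:00, 15:30-18:30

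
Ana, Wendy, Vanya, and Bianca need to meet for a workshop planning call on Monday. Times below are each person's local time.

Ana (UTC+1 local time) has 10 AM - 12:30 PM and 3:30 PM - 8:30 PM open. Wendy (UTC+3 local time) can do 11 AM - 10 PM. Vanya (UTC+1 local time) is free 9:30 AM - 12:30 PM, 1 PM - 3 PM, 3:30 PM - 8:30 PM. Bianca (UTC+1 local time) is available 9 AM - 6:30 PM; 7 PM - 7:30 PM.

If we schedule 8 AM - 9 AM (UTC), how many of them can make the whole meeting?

2

Ana in UTC: 09:00-11:30, 14:30-19:30 (subtract 1h to convert from UTC+1).
Wendy in UTC: 08:00-19:00 (subtract 3h to convert from UTC+3).
Vanya in UTC: 08:30-11:30, 12:00-14:00, 14:30-19:30 (subtract 1h to convert from UTC+1).
Bianca in UTC: 08:00-17:30, 18:00-18:30 (subtract 1h to convert from UTC+1).
Wendy and Bianca can make the full 08:00-09:00 slot — that's 2.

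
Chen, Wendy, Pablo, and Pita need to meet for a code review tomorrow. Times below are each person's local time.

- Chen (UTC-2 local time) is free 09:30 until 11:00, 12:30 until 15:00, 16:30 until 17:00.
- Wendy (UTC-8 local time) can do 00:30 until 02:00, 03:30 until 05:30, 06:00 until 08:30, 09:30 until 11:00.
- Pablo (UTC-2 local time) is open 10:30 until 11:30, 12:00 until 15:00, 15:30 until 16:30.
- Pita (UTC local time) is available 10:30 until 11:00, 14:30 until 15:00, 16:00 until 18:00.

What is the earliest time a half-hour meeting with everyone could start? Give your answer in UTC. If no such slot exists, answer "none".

14:30

Chen in UTC: 11:30-13:00, 14:30-17:00, 18:30-19:00 (add 2h to convert from UTC-2).
Wendy in UTC: 08:30-10:00, 11:30-13:30, 14:00-16:30, 17:30-19:00 (add 8h to convert from UTC-8).
Pablo in UTC: 12:30-13:30, 14:00-17:00, 17:30-18:30 (add 2h to convert from UTC-2).
Pita in UTC: 10:30-11:00, 14:30-15:00, 16:00-18:00.
Chen ∩ Wendy: 11:30-13:00, 14:30-16:30, 18:30-19:00.
Chen ∩ Wendy ∩ Pablo: 12:30-13:00, 14:30-16:30.
Chen ∩ Wendy ∩ Pablo ∩ Pita: 14:30-15:00, 16:00-16:30.
The first common window of at least 30 minutes is 14:30-15:00, so the earliest start is 14:30.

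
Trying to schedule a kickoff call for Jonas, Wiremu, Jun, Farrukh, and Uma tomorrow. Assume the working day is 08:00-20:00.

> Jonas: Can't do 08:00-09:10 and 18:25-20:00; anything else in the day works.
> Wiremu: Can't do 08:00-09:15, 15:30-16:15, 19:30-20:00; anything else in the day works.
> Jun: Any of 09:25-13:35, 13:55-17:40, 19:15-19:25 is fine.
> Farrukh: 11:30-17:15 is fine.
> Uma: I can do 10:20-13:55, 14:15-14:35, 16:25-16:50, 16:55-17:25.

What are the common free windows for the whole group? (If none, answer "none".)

Jonas free: 09:10-18:25 (invert busy blocks within the working day).
Wiremu free: 09:15-15:30, 16:15-19:30 (invert busy blocks within the working day).
Jun free: 09:25-13:35, 13:55-17:40, 19:15-19:25.
Farrukh free: 11:30-17:15.
Uma free: 10:20-13:55, 14:15-14:35, 16:25-16:50, 16:55-17:25.
Jonas ∩ Wiremu: 09:15-15:30, 16:15-18:25.
Jonas ∩ Wiremu ∩ Jun: 09:25-13:35, 13:55-15:30, 16:15-17:40.
Jonas ∩ Wiremu ∩ Jun ∩ Farrukh: 11:30-13:35, 13:55-15:30, 16:15-17:15.
Jonas ∩ Wiremu ∩ Jun ∩ Farrukh ∩ Uma: 11:30-13:35, 14:15-14:35, 16:25-16:50, 16:55-17:15.
Those are the intersection windows.

11:30-13:35, 14:15-14:35, 16:25-16:50, 16:55-17:15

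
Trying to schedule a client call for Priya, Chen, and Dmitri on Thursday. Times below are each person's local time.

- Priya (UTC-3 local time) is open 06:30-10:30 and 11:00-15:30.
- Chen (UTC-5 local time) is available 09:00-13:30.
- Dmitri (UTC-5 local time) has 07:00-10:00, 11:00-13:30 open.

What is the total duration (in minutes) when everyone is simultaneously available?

210

Priya in UTC: 09:30-13:30, 14:00-18:30 (add 3h to convert from UTC-3).
Chen in UTC: 14:00-18:30 (add 5h to convert from UTC-5).
Dmitri in UTC: 12:00-15:00, 16:00-18:30 (add 5h to convert from UTC-5).
Priya ∩ Chen: 14:00-18:30.
Priya ∩ Chen ∩ Dmitri: 14:00-15:00, 16:00-18:30.
Summing the common windows: 60 + 150 = 210 minutes.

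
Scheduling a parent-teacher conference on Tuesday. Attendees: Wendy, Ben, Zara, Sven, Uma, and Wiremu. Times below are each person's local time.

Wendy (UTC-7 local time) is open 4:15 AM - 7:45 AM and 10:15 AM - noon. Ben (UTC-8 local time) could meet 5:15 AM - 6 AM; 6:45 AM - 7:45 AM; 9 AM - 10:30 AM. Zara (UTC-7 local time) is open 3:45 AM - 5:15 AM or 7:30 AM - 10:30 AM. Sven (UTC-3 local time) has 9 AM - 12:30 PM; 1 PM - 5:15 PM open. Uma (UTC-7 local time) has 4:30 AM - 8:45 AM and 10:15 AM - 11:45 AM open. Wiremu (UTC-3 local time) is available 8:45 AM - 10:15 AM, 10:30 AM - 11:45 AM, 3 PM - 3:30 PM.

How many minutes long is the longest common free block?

Wendy in UTC: 11:15-14:45, 17:15-19:00 (add 7h to convert from UTC-7).
Ben in UTC: 13:15-14:00, 14:45-15:45, 17:00-18:30 (add 8h to convert from UTC-8).
Zara in UTC: 10:45-12:15, 14:30-17:30 (add 7h to convert from UTC-7).
Sven in UTC: 12:00-15:30, 16:00-20:15 (add 3h to convert from UTC-3).
Uma in UTC: 11:30-15:45, 17:15-18:45 (add 7h to convert from UTC-7).
Wiremu in UTC: 11:45-13:15, 13:30-14:45, 18:00-18:30 (add 3h to convert from UTC-3).
Wendy ∩ Ben: 13:15-14:00, 17:15-18:30.
Wendy ∩ Ben ∩ Zara: 17:15-17:30.
Wendy ∩ Ben ∩ Zara ∩ Sven: 17:15-17:30.
Wendy ∩ Ben ∩ Zara ∩ Sven ∩ Uma: 17:15-17:30.
Wendy ∩ Ben ∩ Zara ∩ Sven ∩ Uma ∩ Wiremu: ∅.
There is no time when everyone is free.
No common window exists, so the longest block is 0 minutes.

0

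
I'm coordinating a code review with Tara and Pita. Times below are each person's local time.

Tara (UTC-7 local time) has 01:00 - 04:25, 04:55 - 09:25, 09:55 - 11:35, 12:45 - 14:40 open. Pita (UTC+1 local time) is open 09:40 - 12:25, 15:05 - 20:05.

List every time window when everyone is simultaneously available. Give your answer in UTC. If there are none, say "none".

Tara in UTC: 08:00-11:25, 11:55-16:25, 16:55-18:35, 19:45-21:40 (add 7h to convert from UTC-7).
Pita in UTC: 08:40-11:25, 14:05-19:05 (subtract 1h to convert from UTC+1).
Tara ∩ Pita: 08:40-11:25, 14:05-16:25, 16:55-18:35.

08:40-11:25, 14:05-16:25, 16:55-18:35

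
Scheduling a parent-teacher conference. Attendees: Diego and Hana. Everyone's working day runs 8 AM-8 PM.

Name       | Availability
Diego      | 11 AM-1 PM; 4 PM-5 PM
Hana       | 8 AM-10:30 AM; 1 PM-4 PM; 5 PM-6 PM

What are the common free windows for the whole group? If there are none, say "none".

none

Diego ∩ Hana: ∅.
There is no time when everyone is free.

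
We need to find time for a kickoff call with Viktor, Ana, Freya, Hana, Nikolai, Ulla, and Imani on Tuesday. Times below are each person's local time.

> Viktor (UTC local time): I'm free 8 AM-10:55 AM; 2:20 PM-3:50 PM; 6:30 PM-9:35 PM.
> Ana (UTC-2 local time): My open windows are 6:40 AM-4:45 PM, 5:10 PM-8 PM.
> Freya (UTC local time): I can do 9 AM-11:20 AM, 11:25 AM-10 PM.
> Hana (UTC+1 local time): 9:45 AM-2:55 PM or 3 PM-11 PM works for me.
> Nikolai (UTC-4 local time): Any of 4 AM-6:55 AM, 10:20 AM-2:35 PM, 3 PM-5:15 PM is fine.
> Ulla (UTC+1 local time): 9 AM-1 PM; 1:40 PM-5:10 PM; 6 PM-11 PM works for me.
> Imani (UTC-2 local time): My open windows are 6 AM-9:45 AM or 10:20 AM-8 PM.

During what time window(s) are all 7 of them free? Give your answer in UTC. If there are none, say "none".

Viktor in UTC: 08:00-10:55, 14:20-15:50, 18:30-21:35.
Ana in UTC: 08:40-18:45, 19:10-22:00 (add 2h to convert from UTC-2).
Freya in UTC: 09:00-11:20, 11:25-22:00.
Hana in UTC: 08:45-13:55, 14:00-22:00 (subtract 1h to convert from UTC+1).
Nikolai in UTC: 08:00-10:55, 14:20-18:35, 19:00-21:15 (add 4h to convert from UTC-4).
Ulla in UTC: 08:00-12:00, 12:40-16:10, 17:00-22:00 (subtract 1h to convert from UTC+1).
Imani in UTC: 08:00-11:45, 12:20-22:00 (add 2h to convert from UTC-2).
Viktor ∩ Ana: 08:40-10:55, 14:20-15:50, 18:30-18:45, 19:10-21:35.
Viktor ∩ Ana ∩ Freya: 09:00-10:55, 14:20-15:50, 18:30-18:45, 19:10-21:35.
Viktor ∩ Ana ∩ Freya ∩ Hana: 09:00-10:55, 14:20-15:50, 18:30-18:45, 19:10-21:35.
Viktor ∩ Ana ∩ Freya ∩ Hana ∩ Nikolai: 09:00-10:55, 14:20-15:50, 18:30-18:35, 19:10-21:15.
Viktor ∩ Ana ∩ Freya ∩ Hana ∩ Nikolai ∩ Ulla: 09:00-10:55, 14:20-15:50, 18:30-18:35, 19:10-21:15.
Viktor ∩ Ana ∩ Freya ∩ Hana ∩ Nikolai ∩ Ulla ∩ Imani: 09:00-10:55, 14:20-15:50, 18:30-18:35, 19:10-21:15.

09:00-10:55, 14:20-15:50, 18:30-18:35, 19:10-21:15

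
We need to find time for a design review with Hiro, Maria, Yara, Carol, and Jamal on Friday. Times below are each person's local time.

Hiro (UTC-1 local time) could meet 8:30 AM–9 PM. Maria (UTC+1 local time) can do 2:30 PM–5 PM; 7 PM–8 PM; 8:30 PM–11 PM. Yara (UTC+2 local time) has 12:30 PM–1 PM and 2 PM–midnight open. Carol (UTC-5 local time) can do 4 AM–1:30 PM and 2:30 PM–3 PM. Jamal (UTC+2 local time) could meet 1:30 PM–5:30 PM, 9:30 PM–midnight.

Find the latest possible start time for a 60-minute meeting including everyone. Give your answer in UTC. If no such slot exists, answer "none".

Hiro in UTC: 09:30-22:00 (add 1h to convert from UTC-1).
Maria in UTC: 13:30-16:00, 18:00-19:00, 19:30-22:00 (subtract 1h to convert from UTC+1).
Yara in UTC: 10:30-11:00, 12:00-22:00 (subtract 2h to convert from UTC+2).
Carol in UTC: 09:00-18:30, 19:30-20:00 (add 5h to convert from UTC-5).
Jamal in UTC: 11:30-15:30, 19:30-22:00 (subtract 2h to convert from UTC+2).
Hiro ∩ Maria: 13:30-16:00, 18:00-19:00, 19:30-22:00.
Hiro ∩ Maria ∩ Yara: 13:30-16:00, 18:00-19:00, 19:30-22:00.
Hiro ∩ Maria ∩ Yara ∩ Carol: 13:30-16:00, 18:00-18:30, 19:30-20:00.
Hiro ∩ Maria ∩ Yara ∩ Carol ∩ Jamal: 13:30-15:30, 19:30-20:00.
The last common window of at least 60 minutes is 13:30-15:30; a 60-minute meeting can start as late as 14:30 and still end by 15:30.

14:30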